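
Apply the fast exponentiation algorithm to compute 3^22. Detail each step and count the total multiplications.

Computing 3^22 by squaring (build up from 3^1; each line after the first costs one multiplication):

3^1 = 3
3^2 = (3^1)^2 = 3^2 = 9
3^4 = (3^2)^2 = 9^2 = 81
3^5 = 3 * 3^4 = 3 * 81 = 243
3^10 = (3^5)^2 = 243^2 = 59049
3^11 = 3 * 3^10 = 3 * 59049 = 177147
3^22 = (3^11)^2 = 177147^2 = 31381059609

Result: 31381059609
Multiplications needed: 6 (6 lines after 3^1)

3^22 = 31381059609. Using exponentiation by squaring, this requires 6 multiplications. The key idea: if the exponent is even, square the half-power; if odd, multiply by the base once.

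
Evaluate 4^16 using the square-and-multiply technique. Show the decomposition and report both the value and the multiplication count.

Computing 4^16 by squaring (build up from 4^1; each line after the first costs one multiplication):

4^1 = 4
4^2 = (4^1)^2 = 4^2 = 16
4^4 = (4^2)^2 = 16^2 = 256
4^8 = (4^4)^2 = 256^2 = 65536
4^16 = (4^8)^2 = 65536^2 = 4294967296

Result: 4294967296
Multiplications needed: 4 (4 lines after 4^1)

4^16 = 4294967296. Using exponentiation by squaring, this requires 4 multiplications. The key idea: if the exponent is even, square the half-power; if odd, multiply by the base once.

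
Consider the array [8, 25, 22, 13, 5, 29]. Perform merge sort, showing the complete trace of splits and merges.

Merge sort trace:

Split: [8, 25, 22, 13, 5, 29] -> [8, 25, 22] and [13, 5, 29]
  Split: [8, 25, 22] -> [8] and [25, 22]
    Split: [25, 22] -> [25] and [22]
    Merge: [25] + [22] -> [22, 25]
  Merge: [8] + [22, 25] -> [8, 22, 25]
  Split: [13, 5, 29] -> [13] and [5, 29]
    Split: [5, 29] -> [5] and [29]
    Merge: [5] + [29] -> [5, 29]
  Merge: [13] + [5, 29] -> [5, 13, 29]
Merge: [8, 22, 25] + [5, 13, 29] -> [5, 8, 13, 22, 25, 29]

Final sorted array: [5, 8, 13, 22, 25, 29]

The merge sort proceeds by recursively splitting the array and merging sorted halves.
After all merges, the sorted array is [5, 8, 13, 22, 25, 29].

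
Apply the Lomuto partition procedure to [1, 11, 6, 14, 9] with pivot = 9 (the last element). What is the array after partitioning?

Lomuto partition with pivot = 9:

Initial array: [1, 11, 6, 14, 9]

arr[0]=1 <= 9: swap with position 0, array becomes [1, 11, 6, 14, 9]
arr[1]=11 > 9: no swap
arr[2]=6 <= 9: swap with position 1, array becomes [1, 6, 11, 14, 9]
arr[3]=14 > 9: no swap

Place pivot at position 2: [1, 6, 9, 14, 11]
Pivot position: 2

After partitioning with pivot 9, the array becomes [1, 6, 9, 14, 11]. The pivot is placed at index 2. All elements to the left of the pivot are <= 9, and all elements to the right are > 9.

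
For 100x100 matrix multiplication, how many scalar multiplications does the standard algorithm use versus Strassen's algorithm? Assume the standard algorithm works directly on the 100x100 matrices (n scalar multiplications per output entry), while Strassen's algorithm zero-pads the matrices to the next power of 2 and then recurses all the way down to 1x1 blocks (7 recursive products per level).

Matrix multiplication for 100x100 matrices:

Strassen's algorithm requires power-of-2 dimensions. Pad 100x100 to 128x128 (next power of 2).

Standard algorithm: 100^3 = 1000000 multiplications
Strassen's algorithm: 7^(log2(128)) = 7^7 = 823543 multiplications
Savings: 1000000 - 823543 = 176457 multiplications

Standard: 1000000 multiplications (100^3). Strassen: 823543 multiplications (7^7, after padding to 128x128). Strassen reduces 8 recursive multiplications to 7 at each level.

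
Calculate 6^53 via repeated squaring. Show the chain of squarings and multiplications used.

Computing 6^53 by squaring (build up from 6^1; each line after the first costs one multiplication):

6^1 = 6
6^2 = (6^1)^2 = 6^2 = 36
6^3 = 6 * 6^2 = 6 * 36 = 216
6^6 = (6^3)^2 = 216^2 = 46656
6^12 = (6^6)^2 = 46656^2 = 2176782336
6^13 = 6 * 6^12 = 6 * 2176782336 = 13060694016
6^26 = (6^13)^2 = 13060694016^2 = 170581728179578208256
6^52 = (6^26)^2 = 170581728179578208256^2 = 29098125988731506183153025616435306561536
6^53 = 6 * 6^52 = 6 * 29098125988731506183153025616435306561536 = 174588755932389037098918153698611839369216

Result: 174588755932389037098918153698611839369216
Multiplications needed: 8 (8 lines after 6^1)

6^53 = 174588755932389037098918153698611839369216. Using exponentiation by squaring, this requires 8 multiplications. The key idea: if the exponent is even, square the half-power; if odd, multiply by the base once.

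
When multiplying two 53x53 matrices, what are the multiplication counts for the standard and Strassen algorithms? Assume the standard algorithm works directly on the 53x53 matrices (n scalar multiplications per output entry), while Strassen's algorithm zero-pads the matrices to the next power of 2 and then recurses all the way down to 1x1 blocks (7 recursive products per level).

Matrix multiplication for 53x53 matrices:

Strassen's algorithm requires power-of-2 dimensions. Pad 53x53 to 64x64 (next power of 2).

Standard algorithm: 53^3 = 148877 multiplications
Strassen's algorithm: 7^(log2(64)) = 7^6 = 117649 multiplications
Savings: 148877 - 117649 = 31228 multiplications

Standard: 148877 multiplications (53^3). Strassen: 117649 multiplications (7^6, after padding to 64x64). Strassen reduces 8 recursive multiplications to 7 at each level.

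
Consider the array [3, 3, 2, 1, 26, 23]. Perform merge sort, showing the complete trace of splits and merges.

Merge sort trace:

Split: [3, 3, 2, 1, 26, 23] -> [3, 3, 2] and [1, 26, 23]
  Split: [3, 3, 2] -> [3] and [3, 2]
    Split: [3, 2] -> [3] and [2]
    Merge: [3] + [2] -> [2, 3]
  Merge: [3] + [2, 3] -> [2, 3, 3]
  Split: [1, 26, 23] -> [1] and [26, 23]
    Split: [26, 23] -> [26] and [23]
    Merge: [26] + [23] -> [23, 26]
  Merge: [1] + [23, 26] -> [1, 23, 26]
Merge: [2, 3, 3] + [1, 23, 26] -> [1, 2, 3, 3, 23, 26]

Final sorted array: [1, 2, 3, 3, 23, 26]

The merge sort proceeds by recursively splitting the array and merging sorted halves.
After all merges, the sorted array is [1, 2, 3, 3, 23, 26].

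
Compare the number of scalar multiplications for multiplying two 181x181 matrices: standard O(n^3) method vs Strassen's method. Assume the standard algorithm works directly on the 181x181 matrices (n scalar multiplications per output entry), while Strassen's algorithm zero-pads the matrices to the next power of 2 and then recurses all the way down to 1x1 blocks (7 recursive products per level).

Matrix multiplication for 181x181 matrices:

Strassen's algorithm requires power-of-2 dimensions. Pad 181x181 to 256x256 (next power of 2).

Standard algorithm: 181^3 = 5929741 multiplications
Strassen's algorithm: 7^(log2(256)) = 7^8 = 5764801 multiplications
Savings: 5929741 - 5764801 = 164940 multiplications

Standard: 5929741 multiplications (181^3). Strassen: 5764801 multiplications (7^8, after padding to 256x256). Strassen reduces 8 recursive multiplications to 7 at each level.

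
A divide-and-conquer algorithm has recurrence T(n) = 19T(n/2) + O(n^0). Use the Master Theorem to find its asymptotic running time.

Master Theorem for T(n) = 19T(n/2) + O(n^0):

a = 19, b = 2, c = 0
log_b(a) = log_2(19) = 4.2479

Case 1: c = 0 < log_2(19) = 4.2479
T(n) = O(n^(log_2 19))

For T(n) = 19T(n/2) + O(n^0): log_2(19) = 4.2479. This is Case 1 of the Master Theorem (c < log_b(a), work dominated by leaves), giving O(n^(log_2 19)).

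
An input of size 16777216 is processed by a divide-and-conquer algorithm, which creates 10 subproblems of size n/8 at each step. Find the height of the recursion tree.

For divide and conquer with division factor 8:

Problem sizes at each level:
Level 0: 16777216
Level 1: 2097152
Level 2: 262144
Level 3: 32768
Level 4: 4096
Level 5: 512
Level 6: 64
Level 7: 8
Level 8: 1

The root is level 0 and the size-1 base case is level 8 (the tree spans levels 0 through 8, i.e. 9 levels counting the root), so the depth is the number of divisions: log_8(16777216) = 8

The recursion tree depth is log_8(16777216) = 8. At each level, the problem size is divided by 8, so it takes 8 divisions to reduce to a base case of size 1. The algorithm makes 10 recursive calls at each level.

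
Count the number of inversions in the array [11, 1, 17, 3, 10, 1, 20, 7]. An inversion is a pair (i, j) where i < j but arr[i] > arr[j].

Finding inversions in [11, 1, 17, 3, 10, 1, 20, 7]:

(0, 1): arr[0]=11 > arr[1]=1
(0, 3): arr[0]=11 > arr[3]=3
(0, 4): arr[0]=11 > arr[4]=10
(0, 5): arr[0]=11 > arr[5]=1
(0, 7): arr[0]=11 > arr[7]=7
(2, 3): arr[2]=17 > arr[3]=3
(2, 4): arr[2]=17 > arr[4]=10
(2, 5): arr[2]=17 > arr[5]=1
(2, 7): arr[2]=17 > arr[7]=7
(3, 5): arr[3]=3 > arr[5]=1
(4, 5): arr[4]=10 > arr[5]=1
(4, 7): arr[4]=10 > arr[7]=7
(6, 7): arr[6]=20 > arr[7]=7

Total inversions: 13

The array has 13 inversion(s): (0,1), (0,3), (0,4), (0,5), (0,7), (2,3), (2,4), (2,5), (2,7), (3,5), (4,5), (4,7), (6,7). Each pair (i,j) satisfies i < j and arr[i] > arr[j].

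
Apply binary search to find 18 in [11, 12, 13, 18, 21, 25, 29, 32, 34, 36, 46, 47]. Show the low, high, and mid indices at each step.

Binary search for 18 in [11, 12, 13, 18, 21, 25, 29, 32, 34, 36, 46, 47]:

lo=0, hi=11, mid=5, arr[mid]=25 -> 25 > 18, search left half
lo=0, hi=4, mid=2, arr[mid]=13 -> 13 < 18, search right half
lo=3, hi=4, mid=3, arr[mid]=18 -> Found target at index 3!

Binary search finds 18 at index 3 after 3 comparisons. The search repeatedly halves the search space by comparing with the middle element.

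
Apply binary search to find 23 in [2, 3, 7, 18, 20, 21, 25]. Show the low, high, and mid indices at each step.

Binary search for 23 in [2, 3, 7, 18, 20, 21, 25]:

lo=0, hi=6, mid=3, arr[mid]=18 -> 18 < 23, search right half
lo=4, hi=6, mid=5, arr[mid]=21 -> 21 < 23, search right half
lo=6, hi=6, mid=6, arr[mid]=25 -> 25 > 23, search left half
lo=6 > hi=5, target 23 not found

Binary search determines that 23 is not in the array after 3 comparisons. The search space was exhausted without finding the target.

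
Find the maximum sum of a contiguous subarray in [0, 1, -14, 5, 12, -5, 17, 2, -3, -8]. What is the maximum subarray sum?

Using Kadane's algorithm on [0, 1, -14, 5, 12, -5, 17, 2, -3, -8]:

Scanning through the array:
Position 1 (value 1): max_ending_here = 1, max_so_far = 1
Position 2 (value -14): max_ending_here = -13, max_so_far = 1
Position 3 (value 5): max_ending_here = 5, max_so_far = 5
Position 4 (value 12): max_ending_here = 17, max_so_far = 17
Position 5 (value -5): max_ending_here = 12, max_so_far = 17
Position 6 (value 17): max_ending_here = 29, max_so_far = 29
Position 7 (value 2): max_ending_here = 31, max_so_far = 31
Position 8 (value -3): max_ending_here = 28, max_so_far = 31
Position 9 (value -8): max_ending_here = 20, max_so_far = 31

Maximum subarray: [5, 12, -5, 17, 2]
Maximum sum: 31

The maximum subarray is [5, 12, -5, 17, 2] with sum 31. This subarray runs from index 3 to index 7.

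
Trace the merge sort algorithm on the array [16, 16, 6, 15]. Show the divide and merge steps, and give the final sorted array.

Merge sort trace:

Split: [16, 16, 6, 15] -> [16, 16] and [6, 15]
  Split: [16, 16] -> [16] and [16]
  Merge: [16] + [16] -> [16, 16]
  Split: [6, 15] -> [6] and [15]
  Merge: [6] + [15] -> [6, 15]
Merge: [16, 16] + [6, 15] -> [6, 15, 16, 16]

Final sorted array: [6, 15, 16, 16]

The merge sort proceeds by recursively splitting the array and merging sorted halves.
After all merges, the sorted array is [6, 15, 16, 16].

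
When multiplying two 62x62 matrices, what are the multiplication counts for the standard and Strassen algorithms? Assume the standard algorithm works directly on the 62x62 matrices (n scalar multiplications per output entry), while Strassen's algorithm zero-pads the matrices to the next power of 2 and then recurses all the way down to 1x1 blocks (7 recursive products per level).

Matrix multiplication for 62x62 matrices:

Strassen's algorithm requires power-of-2 dimensions. Pad 62x62 to 64x64 (next power of 2).

Standard algorithm: 62^3 = 238328 multiplications
Strassen's algorithm: 7^(log2(64)) = 7^6 = 117649 multiplications
Savings: 238328 - 117649 = 120679 multiplications

Standard: 238328 multiplications (62^3). Strassen: 117649 multiplications (7^6, after padding to 64x64). Strassen reduces 8 recursive multiplications to 7 at each level.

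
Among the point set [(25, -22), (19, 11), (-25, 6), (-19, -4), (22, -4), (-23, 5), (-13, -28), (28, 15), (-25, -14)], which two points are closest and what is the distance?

Computing all pairwise distances among 9 points:

d((25, -22), (19, 11)) = 33.541
d((25, -22), (-25, 6)) = 57.3062
d((25, -22), (-19, -4)) = 47.5395
d((25, -22), (22, -4)) = 18.2483
d((25, -22), (-23, 5)) = 55.0727
d((25, -22), (-13, -28)) = 38.4708
d((25, -22), (28, 15)) = 37.1214
d((25, -22), (-25, -14)) = 50.636
d((19, 11), (-25, 6)) = 44.2832
d((19, 11), (-19, -4)) = 40.8534
d((19, 11), (22, -4)) = 15.2971
d((19, 11), (-23, 5)) = 42.4264
d((19, 11), (-13, -28)) = 50.448
d((19, 11), (28, 15)) = 9.8489
d((19, 11), (-25, -14)) = 50.6063
d((-25, 6), (-19, -4)) = 11.6619
d((-25, 6), (22, -4)) = 48.0521
d((-25, 6), (-23, 5)) = 2.2361 <-- minimum
d((-25, 6), (-13, -28)) = 36.0555
d((-25, 6), (28, 15)) = 53.7587
d((-25, 6), (-25, -14)) = 20.0
d((-19, -4), (22, -4)) = 41.0
d((-19, -4), (-23, 5)) = 9.8489
d((-19, -4), (-13, -28)) = 24.7386
d((-19, -4), (28, 15)) = 50.6952
d((-19, -4), (-25, -14)) = 11.6619
d((22, -4), (-23, 5)) = 45.8912
d((22, -4), (-13, -28)) = 42.4382
d((22, -4), (28, 15)) = 19.9249
d((22, -4), (-25, -14)) = 48.0521
d((-23, 5), (-13, -28)) = 34.4819
d((-23, 5), (28, 15)) = 51.9711
d((-23, 5), (-25, -14)) = 19.105
d((-13, -28), (28, 15)) = 59.4138
d((-13, -28), (-25, -14)) = 18.4391
d((28, 15), (-25, -14)) = 60.4152

Closest pair: (-25, 6) and (-23, 5) with distance 2.2361

The closest pair is (-25, 6) and (-23, 5) with Euclidean distance 2.2361. For 9 points, brute-force pairwise comparison is shown above. For large n, the divide-and-conquer algorithm (sort by x, recurse on halves, check the dividing strip) achieves O(n log n).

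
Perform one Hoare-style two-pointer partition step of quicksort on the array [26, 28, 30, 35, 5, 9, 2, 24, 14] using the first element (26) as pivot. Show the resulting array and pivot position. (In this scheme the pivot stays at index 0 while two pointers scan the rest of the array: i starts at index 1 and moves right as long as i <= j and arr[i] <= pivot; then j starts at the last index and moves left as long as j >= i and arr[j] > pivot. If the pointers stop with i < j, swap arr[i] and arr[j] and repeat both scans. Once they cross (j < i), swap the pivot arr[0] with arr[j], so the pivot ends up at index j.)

Hoare-style two-pointer partition with pivot = 26:

Initial array: [26, 28, 30, 35, 5, 9, 2, 24, 14]

Pointers start at i = 1, j = 8.
i stops at index 1 (arr[1]=28 > 26), j stops at index 8 (arr[8]=14 <= 26): swap arr[1] and arr[8], array becomes [26, 14, 30, 35, 5, 9, 2, 24, 28]
i stops at index 2 (arr[2]=30 > 26), j stops at index 7 (arr[7]=24 <= 26): swap arr[2] and arr[7], array becomes [26, 14, 24, 35, 5, 9, 2, 30, 28]
i stops at index 3 (arr[3]=35 > 26), j stops at index 6 (arr[6]=2 <= 26): swap arr[3] and arr[6], array becomes [26, 14, 24, 2, 5, 9, 35, 30, 28]
i ends at 6, j ends at 5: the pointers have crossed (j < i), so scanning stops.

Swap pivot arr[0] with arr[5] to place pivot at position 5: [9, 14, 24, 2, 5, 26, 35, 30, 28]
Pivot position: 5

After partitioning with pivot 26, the array becomes [9, 14, 24, 2, 5, 26, 35, 30, 28]. The pivot is placed at index 5. All elements to the left of the pivot are <= 26, and all elements to the right are > 26.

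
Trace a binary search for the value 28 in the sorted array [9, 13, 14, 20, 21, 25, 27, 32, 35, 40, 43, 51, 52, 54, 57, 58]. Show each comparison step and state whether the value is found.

Binary search for 28 in [9, 13, 14, 20, 21, 25, 27, 32, 35, 40, 43, 51, 52, 54, 57, 58]:

lo=0, hi=15, mid=7, arr[mid]=32 -> 32 > 28, search left half
lo=0, hi=6, mid=3, arr[mid]=20 -> 20 < 28, search right half
lo=4, hi=6, mid=5, arr[mid]=25 -> 25 < 28, search right half
lo=6, hi=6, mid=6, arr[mid]=27 -> 27 < 28, search right half
lo=7 > hi=6, target 28 not found

Binary search determines that 28 is not in the array after 4 comparisons. The search space was exhausted without finding the target.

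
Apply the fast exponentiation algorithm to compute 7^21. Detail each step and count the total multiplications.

Computing 7^21 by squaring (build up from 7^1; each line after the first costs one multiplication):

7^1 = 7
7^2 = (7^1)^2 = 7^2 = 49
7^4 = (7^2)^2 = 49^2 = 2401
7^5 = 7 * 7^4 = 7 * 2401 = 16807
7^10 = (7^5)^2 = 16807^2 = 282475249
7^20 = (7^10)^2 = 282475249^2 = 79792266297612001
7^21 = 7 * 7^20 = 7 * 79792266297612001 = 558545864083284007

Result: 558545864083284007
Multiplications needed: 6 (6 lines after 7^1)

7^21 = 558545864083284007. Using exponentiation by squaring, this requires 6 multiplications. The key idea: if the exponent is even, square the half-power; if odd, multiply by the base once.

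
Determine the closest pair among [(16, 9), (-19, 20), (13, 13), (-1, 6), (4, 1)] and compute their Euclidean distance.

Computing all pairwise distances among 5 points:

d((16, 9), (-19, 20)) = 36.6879
d((16, 9), (13, 13)) = 5.0 <-- minimum
d((16, 9), (-1, 6)) = 17.2627
d((16, 9), (4, 1)) = 14.4222
d((-19, 20), (13, 13)) = 32.7567
d((-19, 20), (-1, 6)) = 22.8035
d((-19, 20), (4, 1)) = 29.8329
d((13, 13), (-1, 6)) = 15.6525
d((13, 13), (4, 1)) = 15.0
d((-1, 6), (4, 1)) = 7.0711

Closest pair: (16, 9) and (13, 13) with distance 5.0

The closest pair is (16, 9) and (13, 13) with Euclidean distance 5.0. For 5 points, brute-force pairwise comparison is shown above. For large n, the divide-and-conquer algorithm (sort by x, recurse on halves, check the dividing strip) achieves O(n log n).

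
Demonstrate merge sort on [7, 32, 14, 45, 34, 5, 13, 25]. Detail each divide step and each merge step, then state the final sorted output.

Merge sort trace:

Split: [7, 32, 14, 45, 34, 5, 13, 25] -> [7, 32, 14, 45] and [34, 5, 13, 25]
  Split: [7, 32, 14, 45] -> [7, 32] and [14, 45]
    Split: [7, 32] -> [7] and [32]
    Merge: [7] + [32] -> [7, 32]
    Split: [14, 45] -> [14] and [45]
    Merge: [14] + [45] -> [14, 45]
  Merge: [7, 32] + [14, 45] -> [7, 14, 32, 45]
  Split: [34, 5, 13, 25] -> [34, 5] and [13, 25]
    Split: [34, 5] -> [34] and [5]
    Merge: [34] + [5] -> [5, 34]
    Split: [13, 25] -> [13] and [25]
    Merge: [13] + [25] -> [13, 25]
  Merge: [5, 34] + [13, 25] -> [5, 13, 25, 34]
Merge: [7, 14, 32, 45] + [5, 13, 25, 34] -> [5, 7, 13, 14, 25, 32, 34, 45]

Final sorted array: [5, 7, 13, 14, 25, 32, 34, 45]

The merge sort proceeds by recursively splitting the array and merging sorted halves.
After all merges, the sorted array is [5, 7, 13, 14, 25, 32, 34, 45].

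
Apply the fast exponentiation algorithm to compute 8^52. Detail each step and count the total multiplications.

Computing 8^52 by squaring (build up from 8^1; each line after the first costs one multiplication):

8^1 = 8
8^2 = (8^1)^2 = 8^2 = 64
8^3 = 8 * 8^2 = 8 * 64 = 512
8^6 = (8^3)^2 = 512^2 = 262144
8^12 = (8^6)^2 = 262144^2 = 68719476736
8^13 = 8 * 8^12 = 8 * 68719476736 = 549755813888
8^26 = (8^13)^2 = 549755813888^2 = 302231454903657293676544
8^52 = (8^26)^2 = 302231454903657293676544^2 = 91343852333181432387730302044767688728495783936

Result: 91343852333181432387730302044767688728495783936
Multiplications needed: 7 (7 lines after 8^1)

8^52 = 91343852333181432387730302044767688728495783936. Using exponentiation by squaring, this requires 7 multiplications. The key idea: if the exponent is even, square the half-power; if odd, multiply by the base once.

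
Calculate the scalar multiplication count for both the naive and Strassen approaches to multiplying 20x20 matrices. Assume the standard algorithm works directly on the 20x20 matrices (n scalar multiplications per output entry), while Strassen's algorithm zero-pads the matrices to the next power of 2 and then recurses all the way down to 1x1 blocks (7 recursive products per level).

Matrix multiplication for 20x20 matrices:

Strassen's algorithm requires power-of-2 dimensions. Pad 20x20 to 32x32 (next power of 2).

Standard algorithm: 20^3 = 8000 multiplications
Strassen's algorithm: 7^(log2(32)) = 7^5 = 16807 multiplications
Difference: 8000 - 16807 = -8807 (Strassen uses MORE here due to padding overhead — for small or just-over-power-of-2 n, padding can outweigh the per-level savings)

Standard: 8000 multiplications (20^3). Strassen: 16807 multiplications (7^5, after padding to 32x32). Strassen reduces 8 recursive multiplications to 7 at each level.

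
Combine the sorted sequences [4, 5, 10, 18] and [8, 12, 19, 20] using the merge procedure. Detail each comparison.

Merging process:

Compare 4 vs 8: take 4 from left. Merged: [4]
Compare 5 vs 8: take 5 from left. Merged: [4, 5]
Compare 10 vs 8: take 8 from right. Merged: [4, 5, 8]
Compare 10 vs 12: take 10 from left. Merged: [4, 5, 8, 10]
Compare 18 vs 12: take 12 from right. Merged: [4, 5, 8, 10, 12]
Compare 18 vs 19: take 18 from left. Merged: [4, 5, 8, 10, 12, 18]
Append remaining from right: [19, 20]. Merged: [4, 5, 8, 10, 12, 18, 19, 20]

Final merged array: [4, 5, 8, 10, 12, 18, 19, 20]
Total comparisons: 6

The merged array is [4, 5, 8, 10, 12, 18, 19, 20], requiring 6 comparisons. The merge step runs in O(n) time where n is the total number of elements.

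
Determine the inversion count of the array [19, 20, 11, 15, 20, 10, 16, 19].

Finding inversions in [19, 20, 11, 15, 20, 10, 16, 19]:

(0, 2): arr[0]=19 > arr[2]=11
(0, 3): arr[0]=19 > arr[3]=15
(0, 5): arr[0]=19 > arr[5]=10
(0, 6): arr[0]=19 > arr[6]=16
(1, 2): arr[1]=20 > arr[2]=11
(1, 3): arr[1]=20 > arr[3]=15
(1, 5): arr[1]=20 > arr[5]=10
(1, 6): arr[1]=20 > arr[6]=16
(1, 7): arr[1]=20 > arr[7]=19
(2, 5): arr[2]=11 > arr[5]=10
(3, 5): arr[3]=15 > arr[5]=10
(4, 5): arr[4]=20 > arr[5]=10
(4, 6): arr[4]=20 > arr[6]=16
(4, 7): arr[4]=20 > arr[7]=19

Total inversions: 14

The array has 14 inversion(s): (0,2), (0,3), (0,5), (0,6), (1,2), (1,3), (1,5), (1,6), (1,7), (2,5), (3,5), (4,5), (4,6), (4,7). Each pair (i,j) satisfies i < j and arr[i] > arr[j].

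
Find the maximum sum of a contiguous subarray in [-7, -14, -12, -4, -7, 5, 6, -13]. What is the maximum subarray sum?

Using Kadane's algorithm on [-7, -14, -12, -4, -7, 5, 6, -13]:

Scanning through the array:
Position 1 (value -14): max_ending_here = -14, max_so_far = -7
Position 2 (value -12): max_ending_here = -12, max_so_far = -7
Position 3 (value -4): max_ending_here = -4, max_so_far = -4
Position 4 (value -7): max_ending_here = -7, max_so_far = -4
Position 5 (value 5): max_ending_here = 5, max_so_far = 5
Position 6 (value 6): max_ending_here = 11, max_so_far = 11
Position 7 (value -13): max_ending_here = -2, max_so_far = 11

Maximum subarray: [5, 6]
Maximum sum: 11

The maximum subarray is [5, 6] with sum 11. This subarray runs from index 5 to index 6.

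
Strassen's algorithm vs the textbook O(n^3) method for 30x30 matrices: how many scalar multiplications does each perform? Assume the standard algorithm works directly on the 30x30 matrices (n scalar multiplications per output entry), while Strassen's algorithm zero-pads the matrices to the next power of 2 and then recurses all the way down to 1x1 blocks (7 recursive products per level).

Matrix multiplication for 30x30 matrices:

Strassen's algorithm requires power-of-2 dimensions. Pad 30x30 to 32x32 (next power of 2).

Standard algorithm: 30^3 = 27000 multiplications
Strassen's algorithm: 7^(log2(32)) = 7^5 = 16807 multiplications
Savings: 27000 - 16807 = 10193 multiplications

Standard: 27000 multiplications (30^3). Strassen: 16807 multiplications (7^5, after padding to 32x32). Strassen reduces 8 recursive multiplications to 7 at each level.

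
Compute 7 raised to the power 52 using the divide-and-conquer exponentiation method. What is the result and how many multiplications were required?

Computing 7^52 by squaring (build up from 7^1; each line after the first costs one multiplication):

7^1 = 7
7^2 = (7^1)^2 = 7^2 = 49
7^3 = 7 * 7^2 = 7 * 49 = 343
7^6 = (7^3)^2 = 343^2 = 117649
7^12 = (7^6)^2 = 117649^2 = 13841287201
7^13 = 7 * 7^12 = 7 * 13841287201 = 96889010407
7^26 = (7^13)^2 = 96889010407^2 = 9387480337647754305649
7^52 = (7^26)^2 = 9387480337647754305649^2 = 88124787089723195184393736687912818113311201

Result: 88124787089723195184393736687912818113311201
Multiplications needed: 7 (7 lines after 7^1)

7^52 = 88124787089723195184393736687912818113311201. Using exponentiation by squaring, this requires 7 multiplications. The key idea: if the exponent is even, square the half-power; if odd, multiply by the base once.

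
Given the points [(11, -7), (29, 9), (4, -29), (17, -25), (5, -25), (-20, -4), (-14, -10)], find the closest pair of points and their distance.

Computing all pairwise distances among 7 points:

d((11, -7), (29, 9)) = 24.0832
d((11, -7), (4, -29)) = 23.0868
d((11, -7), (17, -25)) = 18.9737
d((11, -7), (5, -25)) = 18.9737
d((11, -7), (-20, -4)) = 31.1448
d((11, -7), (-14, -10)) = 25.1794
d((29, 9), (4, -29)) = 45.4863
d((29, 9), (17, -25)) = 36.0555
d((29, 9), (5, -25)) = 41.6173
d((29, 9), (-20, -4)) = 50.6952
d((29, 9), (-14, -10)) = 47.0106
d((4, -29), (17, -25)) = 13.6015
d((4, -29), (5, -25)) = 4.1231 <-- minimum
d((4, -29), (-20, -4)) = 34.6554
d((4, -29), (-14, -10)) = 26.1725
d((17, -25), (5, -25)) = 12.0
d((17, -25), (-20, -4)) = 42.5441
d((17, -25), (-14, -10)) = 34.4384
d((5, -25), (-20, -4)) = 32.6497
d((5, -25), (-14, -10)) = 24.2074
d((-20, -4), (-14, -10)) = 8.4853

Closest pair: (4, -29) and (5, -25) with distance 4.1231

The closest pair is (4, -29) and (5, -25) with Euclidean distance 4.1231. For 7 points, brute-force pairwise comparison is shown above. For large n, the divide-and-conquer algorithm (sort by x, recurse on halves, check the dividing strip) achieves O(n log n).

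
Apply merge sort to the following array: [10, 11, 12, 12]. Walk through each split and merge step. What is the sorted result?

Merge sort trace:

Split: [10, 11, 12, 12] -> [10, 11] and [12, 12]
  Split: [10, 11] -> [10] and [11]
  Merge: [10] + [11] -> [10, 11]
  Split: [12, 12] -> [12] and [12]
  Merge: [12] + [12] -> [12, 12]
Merge: [10, 11] + [12, 12] -> [10, 11, 12, 12]

Final sorted array: [10, 11, 12, 12]

The merge sort proceeds by recursively splitting the array and merging sorted halves.
After all merges, the sorted array is [10, 11, 12, 12].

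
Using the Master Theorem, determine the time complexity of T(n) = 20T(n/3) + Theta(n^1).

Master Theorem for T(n) = 20T(n/3) + O(n^1):

a = 20, b = 3, c = 1
log_b(a) = log_3(20) = 2.7268

Case 1: c = 1 < log_3(20) = 2.7268
T(n) = O(n^(log_3 20))

For T(n) = 20T(n/3) + O(n^1): log_3(20) = 2.7268. This is Case 1 of the Master Theorem (c < log_b(a), work dominated by leaves), giving O(n^(log_3 20)).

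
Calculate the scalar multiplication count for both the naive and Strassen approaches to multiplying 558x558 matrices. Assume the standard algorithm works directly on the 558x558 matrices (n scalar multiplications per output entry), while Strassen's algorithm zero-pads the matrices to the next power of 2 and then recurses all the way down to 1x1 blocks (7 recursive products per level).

Matrix multiplication for 558x558 matrices:

Strassen's algorithm requires power-of-2 dimensions. Pad 558x558 to 1024x1024 (next power of 2).

Standard algorithm: 558^3 = 173741112 multiplications
Strassen's algorithm: 7^(log2(1024)) = 7^10 = 282475249 multiplications
Difference: 173741112 - 282475249 = -108734137 (Strassen uses MORE here due to padding overhead — for small or just-over-power-of-2 n, padding can outweigh the per-level savings)

Standard: 173741112 multiplications (558^3). Strassen: 282475249 multiplications (7^10, after padding to 1024x1024). Strassen reduces 8 recursive multiplications to 7 at each level.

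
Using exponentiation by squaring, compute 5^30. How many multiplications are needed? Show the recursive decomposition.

Computing 5^30 by squaring (build up from 5^1; each line after the first costs one multiplication):

5^1 = 5
5^2 = (5^1)^2 = 5^2 = 25
5^3 = 5 * 5^2 = 5 * 25 = 125
5^6 = (5^3)^2 = 125^2 = 15625
5^7 = 5 * 5^6 = 5 * 15625 = 78125
5^14 = (5^7)^2 = 78125^2 = 6103515625
5^15 = 5 * 5^14 = 5 * 6103515625 = 30517578125
5^30 = (5^15)^2 = 30517578125^2 = 931322574615478515625

Result: 931322574615478515625
Multiplications needed: 7 (7 lines after 5^1)

5^30 = 931322574615478515625. Using exponentiation by squaring, this requires 7 multiplications. The key idea: if the exponent is even, square the half-power; if odd, multiply by the base once.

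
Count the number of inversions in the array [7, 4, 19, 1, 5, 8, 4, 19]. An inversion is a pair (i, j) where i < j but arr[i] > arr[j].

Finding inversions in [7, 4, 19, 1, 5, 8, 4, 19]:

(0, 1): arr[0]=7 > arr[1]=4
(0, 3): arr[0]=7 > arr[3]=1
(0, 4): arr[0]=7 > arr[4]=5
(0, 6): arr[0]=7 > arr[6]=4
(1, 3): arr[1]=4 > arr[3]=1
(2, 3): arr[2]=19 > arr[3]=1
(2, 4): arr[2]=19 > arr[4]=5
(2, 5): arr[2]=19 > arr[5]=8
(2, 6): arr[2]=19 > arr[6]=4
(4, 6): arr[4]=5 > arr[6]=4
(5, 6): arr[5]=8 > arr[6]=4

Total inversions: 11

The array has 11 inversion(s): (0,1), (0,3), (0,4), (0,6), (1,3), (2,3), (2,4), (2,5), (2,6), (4,6), (5,6). Each pair (i,j) satisfies i < j and arr[i] > arr[j].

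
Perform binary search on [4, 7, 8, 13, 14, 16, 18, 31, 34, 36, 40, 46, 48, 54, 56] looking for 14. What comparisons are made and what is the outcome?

Binary search for 14 in [4, 7, 8, 13, 14, 16, 18, 31, 34, 36, 40, 46, 48, 54, 56]:

lo=0, hi=14, mid=7, arr[mid]=31 -> 31 > 14, search left half
lo=0, hi=6, mid=3, arr[mid]=13 -> 13 < 14, search right half
lo=4, hi=6, mid=5, arr[mid]=16 -> 16 > 14, search left half
lo=4, hi=4, mid=4, arr[mid]=14 -> Found target at index 4!

Binary search finds 14 at index 4 after 4 comparisons. The search repeatedly halves the search space by comparing with the middle element.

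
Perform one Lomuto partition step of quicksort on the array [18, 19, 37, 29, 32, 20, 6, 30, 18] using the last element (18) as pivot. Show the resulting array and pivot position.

Lomuto partition with pivot = 18:

Initial array: [18, 19, 37, 29, 32, 20, 6, 30, 18]

arr[0]=18 <= 18: swap with position 0, array becomes [18, 19, 37, 29, 32, 20, 6, 30, 18]
arr[1]=19 > 18: no swap
arr[2]=37 > 18: no swap
arr[3]=29 > 18: no swap
arr[4]=32 > 18: no swap
arr[5]=20 > 18: no swap
arr[6]=6 <= 18: swap with position 1, array becomes [18, 6, 37, 29, 32, 20, 19, 30, 18]
arr[7]=30 > 18: no swap

Place pivot at position 2: [18, 6, 18, 29, 32, 20, 19, 30, 37]
Pivot position: 2

After partitioning with pivot 18, the array becomes [18, 6, 18, 29, 32, 20, 19, 30, 37]. The pivot is placed at index 2. All elements to the left of the pivot are <= 18, and all elements to the right are > 18.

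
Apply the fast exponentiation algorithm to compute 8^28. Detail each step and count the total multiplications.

Computing 8^28 by squaring (build up from 8^1; each line after the first costs one multiplication):

8^1 = 8
8^2 = (8^1)^2 = 8^2 = 64
8^3 = 8 * 8^2 = 8 * 64 = 512
8^6 = (8^3)^2 = 512^2 = 262144
8^7 = 8 * 8^6 = 8 * 262144 = 2097152
8^14 = (8^7)^2 = 2097152^2 = 4398046511104
8^28 = (8^14)^2 = 4398046511104^2 = 19342813113834066795298816

Result: 19342813113834066795298816
Multiplications needed: 6 (6 lines after 8^1)

8^28 = 19342813113834066795298816. Using exponentiation by squaring, this requires 6 multiplications. The key idea: if the exponent is even, square the half-power; if odd, multiply by the base once.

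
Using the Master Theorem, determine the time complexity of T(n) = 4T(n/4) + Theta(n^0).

Master Theorem for T(n) = 4T(n/4) + O(n^0):

a = 4, b = 4, c = 0
log_b(a) = log_4(4) = 1.0000

Case 1: c = 0 < log_4(4) = 1.0000
T(n) = O(n^(log_4 4)) = O(n)

For T(n) = 4T(n/4) + O(n^0): log_4(4) = 1.0000. This is Case 1 of the Master Theorem (c < log_b(a), work dominated by leaves), giving O(n).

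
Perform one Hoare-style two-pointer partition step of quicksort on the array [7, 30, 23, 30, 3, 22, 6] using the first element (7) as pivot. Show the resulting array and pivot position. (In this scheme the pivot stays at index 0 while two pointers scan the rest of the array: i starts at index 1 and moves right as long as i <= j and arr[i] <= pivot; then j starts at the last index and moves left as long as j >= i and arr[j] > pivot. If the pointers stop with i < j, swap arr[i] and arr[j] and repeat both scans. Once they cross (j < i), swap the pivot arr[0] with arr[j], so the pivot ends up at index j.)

Hoare-style two-pointer partition with pivot = 7:

Initial array: [7, 30, 23, 30, 3, 22, 6]

Pointers start at i = 1, j = 6.
i stops at index 1 (arr[1]=30 > 7), j stops at index 6 (arr[6]=6 <= 7): swap arr[1] and arr[6], array becomes [7, 6, 23, 30, 3, 22, 30]
i stops at index 2 (arr[2]=23 > 7), j stops at index 4 (arr[4]=3 <= 7): swap arr[2] and arr[4], array becomes [7, 6, 3, 30, 23, 22, 30]
i ends at 3, j ends at 2: the pointers have crossed (j < i), so scanning stops.

Swap pivot arr[0] with arr[2] to place pivot at position 2: [3, 6, 7, 30, 23, 22, 30]
Pivot position: 2

After partitioning with pivot 7, the array becomes [3, 6, 7, 30, 23, 22, 30]. The pivot is placed at index 2. All elements to the left of the pivot are <= 7, and all elements to the right are > 7.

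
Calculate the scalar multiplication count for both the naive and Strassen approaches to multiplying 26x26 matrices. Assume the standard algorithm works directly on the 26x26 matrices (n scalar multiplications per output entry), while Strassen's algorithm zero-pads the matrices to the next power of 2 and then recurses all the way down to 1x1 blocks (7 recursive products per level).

Matrix multiplication for 26x26 matrices:

Strassen's algorithm requires power-of-2 dimensions. Pad 26x26 to 32x32 (next power of 2).

Standard algorithm: 26^3 = 17576 multiplications
Strassen's algorithm: 7^(log2(32)) = 7^5 = 16807 multiplications
Savings: 17576 - 16807 = 769 multiplications

Standard: 17576 multiplications (26^3). Strassen: 16807 multiplications (7^5, after padding to 32x32). Strassen reduces 8 recursive multiplications to 7 at each level.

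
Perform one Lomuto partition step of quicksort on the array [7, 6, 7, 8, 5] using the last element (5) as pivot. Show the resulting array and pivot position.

Lomuto partition with pivot = 5:

Initial array: [7, 6, 7, 8, 5]

arr[0]=7 > 5: no swap
arr[1]=6 > 5: no swap
arr[2]=7 > 5: no swap
arr[3]=8 > 5: no swap

Place pivot at position 0: [5, 6, 7, 8, 7]
Pivot position: 0

After partitioning with pivot 5, the array becomes [5, 6, 7, 8, 7]. The pivot is placed at index 0. All elements to the left of the pivot are <= 5, and all elements to the right are > 5.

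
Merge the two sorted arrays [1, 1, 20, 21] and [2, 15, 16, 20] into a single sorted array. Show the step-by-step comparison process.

Merging process:

Compare 1 vs 2: take 1 from left. Merged: [1]
Compare 1 vs 2: take 1 from left. Merged: [1, 1]
Compare 20 vs 2: take 2 from right. Merged: [1, 1, 2]
Compare 20 vs 15: take 15 from right. Merged: [1, 1, 2, 15]
Compare 20 vs 16: take 16 from right. Merged: [1, 1, 2, 15, 16]
Compare 20 vs 20: take 20 from left. Merged: [1, 1, 2, 15, 16, 20]
Compare 21 vs 20: take 20 from right. Merged: [1, 1, 2, 15, 16, 20, 20]
Append remaining from left: [21]. Merged: [1, 1, 2, 15, 16, 20, 20, 21]

Final merged array: [1, 1, 2, 15, 16, 20, 20, 21]
Total comparisons: 7

The merged array is [1, 1, 2, 15, 16, 20, 20, 21], requiring 7 comparisons. The merge step runs in O(n) time where n is the total number of elements.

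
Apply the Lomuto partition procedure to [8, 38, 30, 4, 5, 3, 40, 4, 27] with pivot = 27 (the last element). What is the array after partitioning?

Lomuto partition with pivot = 27:

Initial array: [8, 38, 30, 4, 5, 3, 40, 4, 27]

arr[0]=8 <= 27: swap with position 0, array becomes [8, 38, 30, 4, 5, 3, 40, 4, 27]
arr[1]=38 > 27: no swap
arr[2]=30 > 27: no swap
arr[3]=4 <= 27: swap with position 1, array becomes [8, 4, 30, 38, 5, 3, 40, 4, 27]
arr[4]=5 <= 27: swap with position 2, array becomes [8, 4, 5, 38, 30, 3, 40, 4, 27]
arr[5]=3 <= 27: swap with position 3, array becomes [8, 4, 5, 3, 30, 38, 40, 4, 27]
arr[6]=40 > 27: no swap
arr[7]=4 <= 27: swap with position 4, array becomes [8, 4, 5, 3, 4, 38, 40, 30, 27]

Place pivot at position 5: [8, 4, 5, 3, 4, 27, 40, 30, 38]
Pivot position: 5

After partitioning with pivot 27, the array becomes [8, 4, 5, 3, 4, 27, 40, 30, 38]. The pivot is placed at index 5. All elements to the left of the pivot are <= 27, and all elements to the right are > 27.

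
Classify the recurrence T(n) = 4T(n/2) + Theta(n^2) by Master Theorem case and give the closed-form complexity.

Master Theorem for T(n) = 4T(n/2) + O(n^2):

a = 4, b = 2, c = 2
log_b(a) = log_2(4) = 2.0000

Case 2: c = 2 = log_2(4) = 2.0000
T(n) = O(n^2 log n) = O(n^2 log n)

For T(n) = 4T(n/2) + O(n^2): log_2(4) = 2.0000. This is Case 2 of the Master Theorem (c = log_b(a), equal work at all levels), giving O(n^2 log n).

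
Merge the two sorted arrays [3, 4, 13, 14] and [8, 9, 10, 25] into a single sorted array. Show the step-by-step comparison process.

Merging process:

Compare 3 vs 8: take 3 from left. Merged: [3]
Compare 4 vs 8: take 4 from left. Merged: [3, 4]
Compare 13 vs 8: take 8 from right. Merged: [3, 4, 8]
Compare 13 vs 9: take 9 from right. Merged: [3, 4, 8, 9]
Compare 13 vs 10: take 10 from right. Merged: [3, 4, 8, 9, 10]
Compare 13 vs 25: take 13 from left. Merged: [3, 4, 8, 9, 10, 13]
Compare 14 vs 25: take 14 from left. Merged: [3, 4, 8, 9, 10, 13, 14]
Append remaining from right: [25]. Merged: [3, 4, 8, 9, 10, 13, 14, 25]

Final merged array: [3, 4, 8, 9, 10, 13, 14, 25]
Total comparisons: 7

The merged array is [3, 4, 8, 9, 10, 13, 14, 25], requiring 7 comparisons. The merge step runs in O(n) time where n is the total number of elements.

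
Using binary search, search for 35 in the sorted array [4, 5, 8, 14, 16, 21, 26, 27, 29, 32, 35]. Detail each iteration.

Binary search for 35 in [4, 5, 8, 14, 16, 21, 26, 27, 29, 32, 35]:

lo=0, hi=10, mid=5, arr[mid]=21 -> 21 < 35, search right half
lo=6, hi=10, mid=8, arr[mid]=29 -> 29 < 35, search right half
lo=9, hi=10, mid=9, arr[mid]=32 -> 32 < 35, search right half
lo=10, hi=10, mid=10, arr[mid]=35 -> Found target at index 10!

Binary search finds 35 at index 10 after 4 comparisons. The search repeatedly halves the search space by comparing with the middle element.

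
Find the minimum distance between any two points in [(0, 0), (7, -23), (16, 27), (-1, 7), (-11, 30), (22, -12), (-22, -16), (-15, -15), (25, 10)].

Computing all pairwise distances among 9 points:

d((0, 0), (7, -23)) = 24.0416
d((0, 0), (16, 27)) = 31.3847
d((0, 0), (-1, 7)) = 7.0711 <-- minimum
d((0, 0), (-11, 30)) = 31.9531
d((0, 0), (22, -12)) = 25.0599
d((0, 0), (-22, -16)) = 27.2029
d((0, 0), (-15, -15)) = 21.2132
d((0, 0), (25, 10)) = 26.9258
d((7, -23), (16, 27)) = 50.8035
d((7, -23), (-1, 7)) = 31.0483
d((7, -23), (-11, 30)) = 55.9732
d((7, -23), (22, -12)) = 18.6011
d((7, -23), (-22, -16)) = 29.8329
d((7, -23), (-15, -15)) = 23.4094
d((7, -23), (25, 10)) = 37.5899
d((16, 27), (-1, 7)) = 26.2488
d((16, 27), (-11, 30)) = 27.1662
d((16, 27), (22, -12)) = 39.4588
d((16, 27), (-22, -16)) = 57.3847
d((16, 27), (-15, -15)) = 52.2015
d((16, 27), (25, 10)) = 19.2354
d((-1, 7), (-11, 30)) = 25.0799
d((-1, 7), (22, -12)) = 29.8329
d((-1, 7), (-22, -16)) = 31.1448
d((-1, 7), (-15, -15)) = 26.0768
d((-1, 7), (25, 10)) = 26.1725
d((-11, 30), (22, -12)) = 53.4135
d((-11, 30), (-22, -16)) = 47.2969
d((-11, 30), (-15, -15)) = 45.1774
d((-11, 30), (25, 10)) = 41.1825
d((22, -12), (-22, -16)) = 44.1814
d((22, -12), (-15, -15)) = 37.1214
d((22, -12), (25, 10)) = 22.2036
d((-22, -16), (-15, -15)) = 7.0711 <-- minimum
d((-22, -16), (25, 10)) = 53.7122
d((-15, -15), (25, 10)) = 47.1699

Minimum distance: 7.0711 (tie among 2 pairs: (0, 0) and (-1, 7); (-22, -16) and (-15, -15))

The minimum Euclidean distance is 7.0711. There is a tie: 2 pairs achieve this minimum — (0, 0) and (-1, 7); (-22, -16) and (-15, -15). Any of these is a valid closest pair. For 9 points, brute-force pairwise comparison is shown above. For large n, the divide-and-conquer algorithm (sort by x, recurse on halves, check the dividing strip) achieves O(n log n).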